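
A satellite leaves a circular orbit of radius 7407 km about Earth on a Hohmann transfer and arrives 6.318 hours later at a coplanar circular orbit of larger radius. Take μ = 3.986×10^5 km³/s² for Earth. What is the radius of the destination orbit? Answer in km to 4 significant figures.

Transfer time t = 6.318 hours = 22744.8 s, and t = π√(a_t³/μ).
So a_t = (μ t²/π²)^(1/3) = (3.986×10^5 × (22744.8)² / π²)^(1/3) = 27542 km.
Since a_t = (r₁ + r₂)/2, r₂ = 2a_t − r₁ = 2×27542 − 7407 = 47677 km.

r₂ = 47680 km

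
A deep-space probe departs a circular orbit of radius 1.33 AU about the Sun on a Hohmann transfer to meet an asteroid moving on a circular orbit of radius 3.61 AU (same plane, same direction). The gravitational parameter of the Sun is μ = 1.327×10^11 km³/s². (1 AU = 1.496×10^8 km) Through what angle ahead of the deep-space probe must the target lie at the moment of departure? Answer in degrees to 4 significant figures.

In km: r₁ = 1.33 × 1.496×10^8 = 1.98968×10^8 km; r₂ = 3.61 × 1.496×10^8 = 5.40056×10^8 km.
The Hohmann ellipse has a_t = (r₁ + r₂)/2 = 3.69512×10^8 km.
The half-period of the transfer ellipse is t = π√(a_t³/μ) = 6.126×10^7 s.
The target's mean motion on its circular orbit is ω₂ = √(μ/r₂³) = 2.903×10^-8 rad/s.
Angle swept by the target during transfer: ω₂·t = 1.778 rad = 101.87°.
The deep-space probe traverses 180° on the transfer ellipse, so the target must lead by 180° − 101.87° = 78.13°.

φ = 78.13°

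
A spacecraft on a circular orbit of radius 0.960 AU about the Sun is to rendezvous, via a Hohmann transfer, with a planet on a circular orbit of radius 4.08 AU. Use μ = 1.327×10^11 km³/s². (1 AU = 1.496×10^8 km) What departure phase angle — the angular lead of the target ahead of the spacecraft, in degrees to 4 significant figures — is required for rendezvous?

In km: r₁ = 0.960 × 1.496×10^8 = 1.43616×10^8 km; r₂ = 4.08 × 1.496×10^8 = 6.10368×10^8 km.
Semi-major axis of the transfer orbit: a_t = (1.43616×10^8 + 6.10368×10^8)/2 = 3.76992×10^8 km.
Transfer time t = π√(a_t³/μ) = 6.31266×10^7 s.
The target's mean motion on its circular orbit is ω₂ = √(μ/r₂³) = 2.41573×10^-8 rad/s.
Angle swept by the target during transfer: ω₂·t = 1.52497 rad = 87.37°.
The spacecraft traverses 180° on the transfer ellipse, so the target must lead by 180° − 87.37° = 92.63°.

φ = 92.63°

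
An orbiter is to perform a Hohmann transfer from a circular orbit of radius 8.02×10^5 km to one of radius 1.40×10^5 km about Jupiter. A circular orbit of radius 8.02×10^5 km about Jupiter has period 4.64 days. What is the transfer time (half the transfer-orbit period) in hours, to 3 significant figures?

t = 25.1 hours

From Kepler's third law T² = 4π²r³/μ at r = 8.02×10^5 km, T = 4.64 days = 4.64 × 86400 s = 4.00896×10^5 s: μ = 4π²r³/T² = 1.26712×10^8 km³/s².
Semi-major axis of the transfer orbit: a_t = (8.020×10^5 + 1.400×10^5)/2 = 4.710×10^5 km.
Transfer time t = π√(a_t³/μ) = π√((4.710×10^5)³ / 1.26712×10^8) = 90210 s.
Converting: 90210 s ÷ 3600 s/hour = 25.1 hours.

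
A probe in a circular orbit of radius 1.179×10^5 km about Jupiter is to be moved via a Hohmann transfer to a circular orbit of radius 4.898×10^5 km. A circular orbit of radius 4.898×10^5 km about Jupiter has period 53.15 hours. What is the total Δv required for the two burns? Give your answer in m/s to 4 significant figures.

Δv = 14900 m/s

From Kepler's third law T² = 4π²r³/μ at r = 4.898×10^5 km, T = 53.15 hours = 53.15 × 3600 s = 1.9134×10^5 s: μ = 4π²r³/T² = 1.26708×10^8 km³/s².
Semi-major axis of the transfer orbit: a_t = (1.179×10^5 + 4.898×10^5)/2 = 3.0385×10^5 km.
At r₁ the circular-orbit speed is v₁ = √(μ/r₁) = 32.783 km/s.
Transfer-orbit speed at r₁ (v² = μ(2/r − 1/a)): v_p = √[μ(2/r₁ − 1/a_t)] = 41.622 km/s.
First burn Δv₁ = |v_p − v₁| = 8.839 km/s.
Circular speed at r₂: v₂ = √(μ/r₂) = 16.084 km/s.
Transfer-orbit speed at r₂: v_a = √[μ(2/r₂ − 1/a_t)] = 10.019 km/s.
Second burn Δv₂ = |v₂ − v_a| = 6.065 km/s.
Total Δv = Δv₁ + Δv₂ = 14.90 km/s.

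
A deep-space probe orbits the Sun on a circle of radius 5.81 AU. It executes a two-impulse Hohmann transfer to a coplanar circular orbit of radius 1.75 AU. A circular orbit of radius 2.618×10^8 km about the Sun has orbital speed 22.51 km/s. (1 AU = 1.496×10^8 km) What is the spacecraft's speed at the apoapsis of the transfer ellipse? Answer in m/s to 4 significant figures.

v = 8406 m/s

From the circular-orbit relation v² = μ/r at r = 2.618×10^8 km: μ = v²r = (22.51)² × 2.618×10^8 = 1.32654×10^11 km³/s².
In km: r₁ = 5.81 × 1.496×10^8 = 8.69176×10^8 km; r₂ = 1.75 × 1.496×10^8 = 2.618×10^8 km.
Transfer-ellipse semi-major axis a_t = (r₁ + r₂)/2 = (8.69176×10^8 + 2.618×10^8)/2 = 5.65488×10^8 km.
The apoapsis of the transfer ellipse is at r = 8.69176×10^8 km.
From the vis-viva equation, v = √[μ(2/r − 1/a_t)] = 8.406 km/s.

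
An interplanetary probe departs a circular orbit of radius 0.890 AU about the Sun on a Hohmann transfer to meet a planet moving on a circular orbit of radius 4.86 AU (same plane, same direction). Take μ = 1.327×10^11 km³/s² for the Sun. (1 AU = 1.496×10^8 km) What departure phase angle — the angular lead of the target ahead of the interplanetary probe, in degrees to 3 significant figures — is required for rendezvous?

In km: r₁ = 0.890 × 1.496×10^8 = 1.33144×10^8 km; r₂ = 4.86 × 1.496×10^8 = 7.27056×10^8 km.
The Hohmann ellipse has a_t = (r₁ + r₂)/2 = 4.301×10^8 km.
The half-period of the transfer ellipse is t = π√(a_t³/μ) = 7.693×10^7 s.
Target angular speed ω₂ = √(μ/r₂³) = 1.858×10^-8 rad/s.
Angle swept by the target during transfer: ω₂·t = 1.4294 rad = 81.90°.
Arrival is 180° from departure on the ellipse, so φ = 180° − 81.90° = 98.1°.

φ = 98.1°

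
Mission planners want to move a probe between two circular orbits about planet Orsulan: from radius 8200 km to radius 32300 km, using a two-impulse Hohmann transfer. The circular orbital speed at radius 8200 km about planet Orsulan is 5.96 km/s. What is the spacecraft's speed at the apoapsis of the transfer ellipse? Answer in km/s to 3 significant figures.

From the circular-orbit relation v² = μ/r at r = 8200 km: μ = v²r = (5.96)² × 8200 = 2.91277×10^5 km³/s².
Transfer-ellipse semi-major axis a_t = (r₁ + r₂)/2 = (8200 + 32300)/2 = 20250 km.
At apoapsis, r = 32300 km.
Vis-viva: v = √[μ(2/r − 1/a_t)] = √[2.91277×10^5 × (2/32300 − 1/20250)] = 1.911 km/s.

v = 1.91 km/s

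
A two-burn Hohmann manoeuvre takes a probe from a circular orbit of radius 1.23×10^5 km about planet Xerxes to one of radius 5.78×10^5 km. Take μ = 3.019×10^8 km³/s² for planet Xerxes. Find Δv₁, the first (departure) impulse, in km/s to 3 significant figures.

Semi-major axis of the transfer orbit: a_t = (1.230×10^5 + 5.780×10^5)/2 = 3.505×10^5 km.
Circular speed at r = 1.230×10^5 km: v_c = √(μ/r) = 49.54 km/s.
Transfer-orbit speed at the same r (vis-viva, a = a_t): v_t = √[μ(2/r − 1/a_t)] = 63.62 km/s.
Δv₁ = |v_t − v_c| = |63.62 − 49.54| = 14.08 km/s.

Δv₁ = 14.1 km/s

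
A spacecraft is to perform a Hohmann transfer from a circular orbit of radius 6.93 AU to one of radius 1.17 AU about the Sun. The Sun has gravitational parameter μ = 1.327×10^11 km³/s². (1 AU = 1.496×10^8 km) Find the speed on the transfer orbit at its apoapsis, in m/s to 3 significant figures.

In km: r₁ = 6.93 × 1.496×10^8 = 1.036728×10^9 km; r₂ = 1.17 × 1.496×10^8 = 1.75032×10^8 km.
Semi-major axis of the transfer orbit: a_t = (1.036728×10^9 + 1.75032×10^8)/2 = 6.0588×10^8 km.
At apoapsis, r = 1.036728×10^9 km.
Applying v² = μ(2/r − 1/a_t): v = 6.081 km/s.

v = 6080 m/s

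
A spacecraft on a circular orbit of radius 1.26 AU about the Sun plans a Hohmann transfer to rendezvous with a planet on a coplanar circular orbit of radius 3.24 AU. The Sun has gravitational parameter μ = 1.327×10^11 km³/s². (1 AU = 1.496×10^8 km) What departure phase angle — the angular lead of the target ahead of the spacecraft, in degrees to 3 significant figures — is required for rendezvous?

φ = 75.8°

In km: r₁ = 1.26 × 1.496×10^8 = 1.88496×10^8 km; r₂ = 3.24 × 1.496×10^8 = 4.84704×10^8 km.
The Hohmann ellipse has a_t = (r₁ + r₂)/2 = 3.366×10^8 km.
The half-period of the transfer ellipse is t = π√(a_t³/μ) = 5.326×10^7 s.
Target angular speed ω₂ = √(μ/r₂³) = 3.414×10^-8 rad/s.
Angle swept by the target during transfer: ω₂·t = 1.818 rad = 104.2°.
Arrival is 180° from departure on the ellipse, so φ = 180° − 104.2° = 75.8°.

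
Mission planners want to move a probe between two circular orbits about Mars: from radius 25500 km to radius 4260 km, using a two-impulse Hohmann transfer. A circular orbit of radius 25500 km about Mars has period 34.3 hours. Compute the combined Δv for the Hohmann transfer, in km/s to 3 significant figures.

From Kepler's third law T² = 4π²r³/μ at r = 25500 km, T = 34.3 hours = 34.3 × 3600 s = 1.2348×10^5 s: μ = 4π²r³/T² = 42932.6 km³/s².
Transfer-ellipse semi-major axis a_t = (r₁ + r₂)/2 = (25500 + 4260)/2 = 14880 km.
At r₁ the circular-orbit speed is v₁ = √(μ/r₁) = 1.29755 km/s.
Transfer-orbit speed at r₁ (vis-viva equation): v_a = √[μ(2/r₁ − 1/a_t)] = 0.694267 km/s.
First burn Δv₁ = |v_a − v₁| = 0.60328 km/s.
At r₂, v₂ = √(μ/r₂) = 3.17460 km/s.
Transfer-orbit speed at r₂: v_p = √[μ(2/r₂ − 1/a_t)] = 4.15583 km/s.
Second burn Δv₂ = |v₂ − v_p| = 0.98123 km/s.
Δv = Δv₁ + Δv₂ = 0.60328 + 0.98123 = 1.585 km/s.

Δv = 1.58 km/s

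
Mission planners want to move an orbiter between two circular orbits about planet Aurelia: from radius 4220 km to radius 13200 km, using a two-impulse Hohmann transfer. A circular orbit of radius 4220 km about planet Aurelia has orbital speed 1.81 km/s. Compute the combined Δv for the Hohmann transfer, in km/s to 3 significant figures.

Δv = 0.729 km/s

From the circular-orbit relation v² = μ/r at r = 4220 km: μ = v²r = (1.81)² × 4220 = 13825.1 km³/s².
Transfer-ellipse semi-major axis a_t = (r₁ + r₂)/2 = (4220 + 13200)/2 = 8710 km.
Circular speed at r₁: v₁ = √(μ/r₁) = √(13825.1/4220) = 1.8100 km/s.
On the transfer ellipse at r₁, v² = μ(2/r − 1/a) gives v_p = √[μ(2/r₁ − 1/a_t)] = 2.2282 km/s.
First burn Δv₁ = |v_p − v₁| = 0.4182 km/s.
At r₂, v₂ = √(μ/r₂) = 1.02341 km/s.
Transfer-orbit speed at r₂: v_a = √[μ(2/r₂ − 1/a_t)] = 0.712353 km/s.
Second burn Δv₂ = |v₂ − v_a| = 0.3111 km/s.
Δv = Δv₁ + Δv₂ = 0.4182 + 0.3111 = 0.7293 km/s.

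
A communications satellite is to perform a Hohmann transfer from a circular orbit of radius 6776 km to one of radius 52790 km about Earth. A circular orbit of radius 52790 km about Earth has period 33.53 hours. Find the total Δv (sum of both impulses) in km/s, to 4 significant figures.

From Kepler's third law T² = 4π²r³/μ at r = 52790 km, T = 33.53 hours = 33.53 × 3600 s = 1.20708×10^5 s: μ = 4π²r³/T² = 3.98605×10^5 km³/s².
Semi-major axis of the transfer orbit: a_t = (6776 + 52790)/2 = 29783 km.
At r₁ the circular-orbit speed is v₁ = √(μ/r₁) = 7.66981 km/s.
Transfer-orbit speed at r₁ (vis-viva): v_p = √[μ(2/r₁ − 1/a_t)] = 10.2112 km/s.
First burn Δv₁ = |v_p − v₁| = 2.5414 km/s.
Circular speed at r₂: v₂ = √(μ/r₂) = 2.7479 km/s.
Transfer-orbit speed at r₂: v_a = √[μ(2/r₂ − 1/a_t)] = 1.3107 km/s.
Second burn Δv₂ = |v₂ − v_a| = 1.4372 km/s.
Total Δv = Δv₁ + Δv₂ = 3.979 km/s.

Δv = 3.979 km/s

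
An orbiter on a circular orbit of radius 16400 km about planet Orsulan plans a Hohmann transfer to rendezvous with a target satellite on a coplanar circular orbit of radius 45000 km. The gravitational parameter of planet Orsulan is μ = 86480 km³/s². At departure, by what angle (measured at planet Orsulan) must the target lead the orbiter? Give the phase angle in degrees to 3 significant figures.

Semi-major axis of the transfer orbit: a_t = (16400 + 45000)/2 = 30700 km.
Transfer time t = π√(a_t³/μ) = 57460 s.
The target's mean motion on its circular orbit is ω₂ = √(μ/r₂³) = 3.081×10^-5 rad/s.
Angle swept by the target during transfer: ω₂·t = 1.770 rad = 101.4°.
The orbiter traverses 180° on the transfer ellipse, so the target must lead by 180° − 101.4° = 78.6°.

φ = 78.6°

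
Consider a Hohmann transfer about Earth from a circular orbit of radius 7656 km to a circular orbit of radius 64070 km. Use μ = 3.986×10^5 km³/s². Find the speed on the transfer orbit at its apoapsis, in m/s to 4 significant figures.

v = 1152 m/s

Transfer-ellipse semi-major axis a_t = (r₁ + r₂)/2 = (7656 + 64070)/2 = 35863 km.
The apoapsis of the transfer ellipse is at r = 64070 km.
Applying v² = μ(2/r − 1/a_t): v = 1.152 km/s.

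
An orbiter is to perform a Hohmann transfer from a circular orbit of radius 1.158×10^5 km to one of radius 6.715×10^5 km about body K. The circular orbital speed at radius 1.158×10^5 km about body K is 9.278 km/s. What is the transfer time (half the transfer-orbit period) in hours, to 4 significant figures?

t = 68.27 hours

From the circular-orbit relation v² = μ/r at r = 1.158×10^5 km: μ = v²r = (9.278)² × 1.158×10^5 = 9.96821×10^6 km³/s².
Transfer-ellipse semi-major axis a_t = (r₁ + r₂)/2 = (1.158×10^5 + 6.715×10^5)/2 = 3.9365×10^5 km.
Half the transfer-orbit period gives t = π√(a_t³/μ) = 2.4576×10^5 s.
Converting: 2.4576×10^5 s ÷ 3600 s/hour = 68.27 hours.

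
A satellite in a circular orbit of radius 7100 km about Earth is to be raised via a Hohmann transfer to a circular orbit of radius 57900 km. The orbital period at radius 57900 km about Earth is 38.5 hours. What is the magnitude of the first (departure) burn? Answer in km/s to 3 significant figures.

Δv₁ = 2.51 km/s

From Kepler's third law T² = 4π²r³/μ at r = 57900 km, T = 38.5 hours = 38.5 × 3600 s = 1.386×10^5 s: μ = 4π²r³/T² = 3.98905×10^5 km³/s².
Semi-major axis of the transfer orbit: a_t = (7100 + 57900)/2 = 32500 km.
On the circular orbit at r = 7100 km, v_c = √(μ/r) = 7.4956 km/s.
Transfer-orbit speed at the same r (vis-viva, a = a_t): v_t = √[μ(2/r − 1/a_t)] = 10.005 km/s.
Δv₁ = |v_t − v_c| = |10.005 − 7.4956| = 2.509 km/s.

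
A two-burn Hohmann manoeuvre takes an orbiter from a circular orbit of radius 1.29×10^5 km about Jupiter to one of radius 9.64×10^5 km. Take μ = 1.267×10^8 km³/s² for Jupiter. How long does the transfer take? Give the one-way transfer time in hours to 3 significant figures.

Transfer-ellipse semi-major axis a_t = (r₁ + r₂)/2 = (1.290×10^5 + 9.640×10^5)/2 = 5.465×10^5 km.
By Kepler's third law the transfer-orbit period is T = 2π√(a_t³/μ), so t = T/2 = 1.128×10^5 s.
Converting: 1.128×10^5 s ÷ 3600 s/hour = 31.3 hours.

t = 31.3 hours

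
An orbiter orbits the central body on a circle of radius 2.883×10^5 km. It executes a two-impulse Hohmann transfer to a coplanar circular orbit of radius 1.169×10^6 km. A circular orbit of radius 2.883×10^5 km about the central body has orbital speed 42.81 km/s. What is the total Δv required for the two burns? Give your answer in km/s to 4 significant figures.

Δv = 19.30 km/s

From the circular-orbit relation v² = μ/r at r = 2.883×10^5 km: μ = v²r = (42.81)² × 2.883×10^5 = 5.28366×10^8 km³/s².
Transfer-ellipse semi-major axis a_t = (r₁ + r₂)/2 = (2.883×10^5 + 1.169×10^6)/2 = 7.2865×10^5 km.
At r₁ the circular-orbit speed is v₁ = √(μ/r₁) = 42.81 km/s.
On the transfer ellipse at r₁, vis-viva gives v_p = √[μ(2/r₁ − 1/a_t)] = 54.22 km/s.
First burn Δv₁ = |v_p − v₁| = 11.41 km/s.
At r₂, v₂ = √(μ/r₂) = 21.260 km/s.
Transfer-orbit speed at r₂: v_a = √[μ(2/r₂ − 1/a_t)] = 13.373 km/s.
Second burn Δv₂ = |v₂ − v_a| = 7.887 km/s.
Δv = Δv₁ + Δv₂ = 11.41 + 7.887 = 19.30 km/s.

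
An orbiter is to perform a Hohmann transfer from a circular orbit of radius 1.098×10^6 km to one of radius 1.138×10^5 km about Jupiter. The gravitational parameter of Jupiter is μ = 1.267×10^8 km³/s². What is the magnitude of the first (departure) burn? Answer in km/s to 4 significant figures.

Transfer-ellipse semi-major axis a_t = (r₁ + r₂)/2 = (1.098×10^6 + 1.138×10^5)/2 = 6.059×10^5 km.
Circular speed at r = 1.098×10^6 km: v_c = √(μ/r) = 10.742 km/s.
Transfer-orbit speed at the same r (vis-viva, a = a_t): v_t = √[μ(2/r − 1/a_t)] = 4.6554 km/s.
Δv₁ = |v_t − v_c| = |4.6554 − 10.742| = 6.087 km/s.

Δv₁ = 6.087 km/s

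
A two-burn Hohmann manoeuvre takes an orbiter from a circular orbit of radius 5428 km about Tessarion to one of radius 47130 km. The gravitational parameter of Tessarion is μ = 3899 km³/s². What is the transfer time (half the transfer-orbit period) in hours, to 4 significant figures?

Transfer-ellipse semi-major axis a_t = (r₁ + r₂)/2 = (5428 + 47130)/2 = 26279 km.
Transfer time t = π√(a_t³/μ) = π√((26279)³ / 3899) = 2.1433×10^5 s.
Converting: 2.1433×10^5 s ÷ 3600 s/hour = 59.54 hours.

t = 59.54 hours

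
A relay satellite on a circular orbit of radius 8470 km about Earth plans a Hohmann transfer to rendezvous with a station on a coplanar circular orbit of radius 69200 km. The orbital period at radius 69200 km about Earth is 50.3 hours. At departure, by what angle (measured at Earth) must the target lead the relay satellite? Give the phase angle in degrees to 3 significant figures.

From Kepler's third law T² = 4π²r³/μ at r = 69200 km, T = 50.3 hours = 50.3 × 3600 s = 1.8108×10^5 s: μ = 4π²r³/T² = 3.98967×10^5 km³/s².
Semi-major axis of the transfer orbit: a_t = (8470 + 69200)/2 = 38835 km.
Transfer time t = π√(a_t³/μ) = 38064.2 s.
Target angular speed ω₂ = √(μ/r₂³) = 3.46984×10^-5 rad/s.
Angle swept by the target during transfer: ω₂·t = 1.32077 rad = 75.67°.
The relay satellite traverses 180° on the transfer ellipse, so the target must lead by 180° − 75.67° = 104°.

φ = 104°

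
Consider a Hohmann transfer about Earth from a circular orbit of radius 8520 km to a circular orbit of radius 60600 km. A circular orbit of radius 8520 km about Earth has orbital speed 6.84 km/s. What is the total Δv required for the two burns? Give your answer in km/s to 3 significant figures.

Δv = 3.51 km/s

From the circular-orbit relation v² = μ/r at r = 8520 km: μ = v²r = (6.84)² × 8520 = 3.98613×10^5 km³/s².
Transfer-ellipse semi-major axis a_t = (r₁ + r₂)/2 = (8520 + 60600)/2 = 34560 km.
Circular speed at r₁: v₁ = √(μ/r₁) = √(3.98613×10^5/8520) = 6.8400 km/s.
On the transfer ellipse at r₁, vis-viva equation gives v_p = √[μ(2/r₁ − 1/a_t)] = 9.0574 km/s.
First burn Δv₁ = |v_p − v₁| = 2.2174 km/s.
Circular speed at r₂: v₂ = √(μ/r₂) = 2.5647 km/s.
Transfer-orbit speed at r₂: v_a = √[μ(2/r₂ − 1/a_t)] = 1.2734 km/s.
Second burn Δv₂ = |v₂ − v_a| = 1.2913 km/s.
Total Δv = Δv₁ + Δv₂ = 3.509 km/s.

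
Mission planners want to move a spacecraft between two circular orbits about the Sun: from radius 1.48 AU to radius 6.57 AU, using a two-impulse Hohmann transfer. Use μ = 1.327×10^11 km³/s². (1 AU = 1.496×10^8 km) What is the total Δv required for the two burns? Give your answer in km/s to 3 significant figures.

In km: r₁ = 1.48 × 1.496×10^8 = 2.21408×10^8 km; r₂ = 6.57 × 1.496×10^8 = 9.82872×10^8 km.
The Hohmann ellipse has a_t = (r₁ + r₂)/2 = 6.0214×10^8 km.
Circular speed at r₁: v₁ = √(μ/r₁) = √(1.327×10^11/2.21408×10^8) = 24.482 km/s.
Transfer-orbit speed at r₁ (v² = μ(2/r − 1/a)): v_p = √[μ(2/r₁ − 1/a_t)] = 31.278 km/s.
First burn Δv₁ = |v_p − v₁| = 6.796 km/s.
At r₂, v₂ = √(μ/r₂) = 11.62 km/s.
Transfer-orbit speed at r₂: v_a = √[μ(2/r₂ − 1/a_t)] = 7.046 km/s.
Second burn Δv₂ = |v₂ − v_a| = 4.574 km/s.
Δv = Δv₁ + Δv₂ = 6.796 + 4.574 = 11.37 km/s.

Δv = 11.4 km/s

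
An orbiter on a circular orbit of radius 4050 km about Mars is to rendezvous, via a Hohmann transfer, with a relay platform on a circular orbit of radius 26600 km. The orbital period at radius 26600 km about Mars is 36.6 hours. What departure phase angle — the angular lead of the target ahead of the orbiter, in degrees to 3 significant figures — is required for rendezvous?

From Kepler's third law T² = 4π²r³/μ at r = 26600 km, T = 36.6 hours = 36.6 × 3600 s = 1.3176×10^5 s: μ = 4π²r³/T² = 42799.4 km³/s².
Transfer-ellipse semi-major axis a_t = (r₁ + r₂)/2 = (4050 + 26600)/2 = 15325 km.
The half-period of the transfer ellipse is t = π√(a_t³/μ) = 28809 s.
Target angular speed ω₂ = √(μ/r₂³) = 4.7687×10^-5 rad/s.
Angle swept by the target during transfer: ω₂·t = 1.3738 rad = 78.71°.
The orbiter traverses 180° on the transfer ellipse, so the target must lead by 180° − 78.71° = 101°.

φ = 101°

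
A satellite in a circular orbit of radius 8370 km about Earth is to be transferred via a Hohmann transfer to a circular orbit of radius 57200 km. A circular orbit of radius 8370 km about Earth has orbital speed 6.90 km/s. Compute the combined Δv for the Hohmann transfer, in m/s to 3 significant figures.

From the circular-orbit relation v² = μ/r at r = 8370 km: μ = v²r = (6.90)² × 8370 = 3.98496×10^5 km³/s².
Semi-major axis of the transfer orbit: a_t = (8370 + 57200)/2 = 32785 km.
Circular speed at r₁: v₁ = √(μ/r₁) = √(3.98496×10^5/8370) = 6.900 km/s.
Transfer-orbit speed at r₁ (vis-viva): v_p = √[μ(2/r₁ − 1/a_t)] = 9.114 km/s.
First burn Δv₁ = |v_p − v₁| = 2.214 km/s.
At r₂, v₂ = √(μ/r₂) = 2.6395 km/s.
Transfer-orbit speed at r₂: v_a = √[μ(2/r₂ − 1/a_t)] = 1.3336 km/s.
Second burn Δv₂ = |v₂ − v_a| = 1.306 km/s.
Δv = Δv₁ + Δv₂ = 2.214 + 1.306 = 3.520 km/s.

Δv = 3520 m/s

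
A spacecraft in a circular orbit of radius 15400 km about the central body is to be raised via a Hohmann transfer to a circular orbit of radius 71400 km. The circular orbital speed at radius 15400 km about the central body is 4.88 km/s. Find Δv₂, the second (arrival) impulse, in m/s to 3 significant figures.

From the circular-orbit relation v² = μ/r at r = 15400 km: μ = v²r = (4.88)² × 15400 = 3.66742×10^5 km³/s².
The Hohmann ellipse has a_t = (r₁ + r₂)/2 = 43400 km.
Circular speed at r = 71400 km: v_c = √(μ/r) = 2.26637 km/s.
Transfer-orbit speed at the same r (vis-viva, a = a_t): v_t = √[μ(2/r − 1/a_t)] = 1.35004 km/s.
Δv₂ = |v_t − v_c| = |1.35004 − 2.26637| = 0.9163 km/s.

Δv₂ = 916 m/s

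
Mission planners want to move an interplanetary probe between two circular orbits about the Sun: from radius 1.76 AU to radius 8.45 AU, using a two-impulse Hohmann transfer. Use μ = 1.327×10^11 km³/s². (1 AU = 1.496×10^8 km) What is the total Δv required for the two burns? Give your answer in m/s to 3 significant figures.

In km: r₁ = 1.76 × 1.496×10^8 = 2.63296×10^8 km; r₂ = 8.45 × 1.496×10^8 = 1.26412×10^9 km.
Semi-major axis of the transfer orbit: a_t = (2.63296×10^8 + 1.26412×10^9)/2 = 7.63708×10^8 km.
Circular speed at r₁: v₁ = √(μ/r₁) = √(1.327×10^11/2.63296×10^8) = 22.450 km/s.
Transfer-orbit speed at r₁ (vis-viva): v_p = √[μ(2/r₁ − 1/a_t)] = 28.883 km/s.
First burn Δv₁ = |v_p − v₁| = 6.433 km/s.
At r₂, v₂ = √(μ/r₂) = 10.246 km/s.
Transfer-orbit speed at r₂: v_a = √[μ(2/r₂ − 1/a_t)] = 6.0159 km/s.
Second burn Δv₂ = |v₂ − v_a| = 4.230 km/s.
Total Δv = Δv₁ + Δv₂ = 10.66 km/s.

Δv = 10700 m/s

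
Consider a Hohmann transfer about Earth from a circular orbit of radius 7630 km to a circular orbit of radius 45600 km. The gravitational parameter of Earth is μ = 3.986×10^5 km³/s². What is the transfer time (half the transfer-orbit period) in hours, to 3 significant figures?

t = 6.00 hours

Transfer-ellipse semi-major axis a_t = (r₁ + r₂)/2 = (7630 + 45600)/2 = 26615 km.
Transfer time t = π√(a_t³/μ) = π√((26615)³ / 3.986×10^5) = 21610 s.
Converting: 21610 s ÷ 3600 s/hour = 6.00 hours.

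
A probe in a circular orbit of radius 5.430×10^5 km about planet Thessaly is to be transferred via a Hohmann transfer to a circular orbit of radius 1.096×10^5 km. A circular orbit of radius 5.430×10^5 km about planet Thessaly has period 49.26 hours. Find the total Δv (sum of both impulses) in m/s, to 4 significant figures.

From Kepler's third law T² = 4π²r³/μ at r = 5.430×10^5 km, T = 49.26 hours = 49.26 × 3600 s = 1.77336×10^5 s: μ = 4π²r³/T² = 2.00986×10^8 km³/s².
Semi-major axis of the transfer orbit: a_t = (5.430×10^5 + 1.096×10^5)/2 = 3.263×10^5 km.
Circular speed at r₁: v₁ = √(μ/r₁) = √(2.00986×10^8/5.430×10^5) = 19.239 km/s.
On the transfer ellipse at r₁, vis-viva gives v_a = √[μ(2/r₁ − 1/a_t)] = 11.150 km/s.
First burn Δv₁ = |v_a − v₁| = 8.089 km/s.
Circular speed at r₂: v₂ = √(μ/r₂) = 42.82 km/s.
Transfer-orbit speed at r₂: v_p = √[μ(2/r₂ − 1/a_t)] = 55.24 km/s.
Second burn Δv₂ = |v₂ − v_p| = 12.42 km/s.
Total Δv = Δv₁ + Δv₂ = 20.51 km/s.

Δv = 20510 m/s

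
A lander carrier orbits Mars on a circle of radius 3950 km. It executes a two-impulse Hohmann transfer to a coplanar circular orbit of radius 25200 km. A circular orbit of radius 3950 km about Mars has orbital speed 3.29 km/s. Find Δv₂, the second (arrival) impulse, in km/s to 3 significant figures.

Δv₂ = 0.624 km/s

From the circular-orbit relation v² = μ/r at r = 3950 km: μ = v²r = (3.29)² × 3950 = 42755.2 km³/s².
The Hohmann ellipse has a_t = (r₁ + r₂)/2 = 14575 km.
On the circular orbit at r = 25200 km, v_c = √(μ/r) = 1.30255 km/s.
Vis-viva on the transfer ellipse at r = 25200 km gives v_t = √[μ(2/r − 1/a_t)] = 0.678092 km/s.
Δv₂ = |v_t − v_c| = |0.678092 − 1.30255| = 0.6245 km/s.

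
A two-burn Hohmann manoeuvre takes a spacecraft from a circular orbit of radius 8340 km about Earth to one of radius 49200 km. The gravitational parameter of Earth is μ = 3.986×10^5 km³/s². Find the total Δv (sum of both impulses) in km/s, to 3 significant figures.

Δv = 3.44 km/s

Transfer-ellipse semi-major axis a_t = (r₁ + r₂)/2 = (8340 + 49200)/2 = 28770 km.
Circular speed at r₁: v₁ = √(μ/r₁) = √(3.986×10^5/8340) = 6.9133 km/s.
Transfer-orbit speed at r₁ (vis-viva): v_p = √[μ(2/r₁ − 1/a_t)] = 9.0406 km/s.
First burn Δv₁ = |v_p − v₁| = 2.127 km/s.
At r₂, v₂ = √(μ/r₂) = 2.846 km/s.
Transfer-orbit speed at r₂: v_a = √[μ(2/r₂ − 1/a_t)] = 1.532 km/s.
Second burn Δv₂ = |v₂ − v_a| = 1.314 km/s.
Δv = Δv₁ + Δv₂ = 2.127 + 1.314 = 3.441 km/s.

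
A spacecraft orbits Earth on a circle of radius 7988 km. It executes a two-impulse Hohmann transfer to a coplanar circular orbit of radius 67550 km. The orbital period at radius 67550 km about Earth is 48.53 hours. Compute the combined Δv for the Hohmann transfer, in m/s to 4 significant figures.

Δv = 3695 m/s

From Kepler's third law T² = 4π²r³/μ at r = 67550 km, T = 48.53 hours = 48.53 × 3600 s = 1.74708×10^5 s: μ = 4π²r³/T² = 3.98667×10^5 km³/s².
The Hohmann ellipse has a_t = (r₁ + r₂)/2 = 37769 km.
Circular speed at r₁: v₁ = √(μ/r₁) = √(3.98667×10^5/7988) = 7.065 km/s.
Transfer-orbit speed at r₁ (vis-viva equation): v_p = √[μ(2/r₁ − 1/a_t)] = 9.448 km/s.
First burn Δv₁ = |v_p − v₁| = 2.383 km/s.
Circular speed at r₂: v₂ = √(μ/r₂) = 2.429 km/s.
Transfer-orbit speed at r₂: v_a = √[μ(2/r₂ − 1/a_t)] = 1.117 km/s.
Second burn Δv₂ = |v₂ − v_a| = 1.312 km/s.
Total Δv = Δv₁ + Δv₂ = 3.695 km/s.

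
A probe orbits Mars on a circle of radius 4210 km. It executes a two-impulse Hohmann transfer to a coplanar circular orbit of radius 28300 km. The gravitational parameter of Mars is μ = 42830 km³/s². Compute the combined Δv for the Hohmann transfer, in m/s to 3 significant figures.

Transfer-ellipse semi-major axis a_t = (r₁ + r₂)/2 = (4210 + 28300)/2 = 16255 km.
At r₁ the circular-orbit speed is v₁ = √(μ/r₁) = 3.190 km/s.
Transfer-orbit speed at r₁ (v² = μ(2/r − 1/a)): v_p = √[μ(2/r₁ − 1/a_t)] = 4.209 km/s.
First burn Δv₁ = |v_p − v₁| = 1.019 km/s.
Circular speed at r₂: v₂ = √(μ/r₂) = 1.2302 km/s.
Transfer-orbit speed at r₂: v_a = √[μ(2/r₂ − 1/a_t)] = 0.62608 km/s.
Second burn Δv₂ = |v₂ − v_a| = 0.6041 km/s.
Total Δv = Δv₁ + Δv₂ = 1.623 km/s.

Δv = 1620 m/s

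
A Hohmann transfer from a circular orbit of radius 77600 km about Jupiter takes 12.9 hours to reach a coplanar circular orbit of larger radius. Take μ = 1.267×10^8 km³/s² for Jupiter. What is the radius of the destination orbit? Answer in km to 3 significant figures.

r₂ = 5.27×10^5 km

Transfer time t = 12.9 hours = 46440 s, and t = π√(a_t³/μ).
So a_t = (μ t²/π²)^(1/3) = (1.267×10^8 × (46440)² / π²)^(1/3) = 3.0252×10^5 km.
Since a_t = (r₁ + r₂)/2, r₂ = 2a_t − r₁ = 2×3.0252×10^5 − 77600 = 5.2744×10^5 km.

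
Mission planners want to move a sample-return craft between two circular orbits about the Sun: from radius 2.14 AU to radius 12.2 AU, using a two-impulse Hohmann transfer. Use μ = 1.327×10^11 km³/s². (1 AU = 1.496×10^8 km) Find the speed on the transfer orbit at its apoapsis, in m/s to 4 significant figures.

In km: r₁ = 2.14 × 1.496×10^8 = 3.20144×10^8 km; r₂ = 12.2 × 1.496×10^8 = 1.82512×10^9 km.
Transfer-ellipse semi-major axis a_t = (r₁ + r₂)/2 = (3.20144×10^8 + 1.82512×10^9)/2 = 1.072632×10^9 km.
At apoapsis, r = 1.82512×10^9 km.
Vis-viva: v = √[μ(2/r − 1/a_t)] = √[1.327×10^11 × (2/1.82512×10^9 − 1/1.072632×10^9)] = 4.658 km/s.

v = 4658 m/s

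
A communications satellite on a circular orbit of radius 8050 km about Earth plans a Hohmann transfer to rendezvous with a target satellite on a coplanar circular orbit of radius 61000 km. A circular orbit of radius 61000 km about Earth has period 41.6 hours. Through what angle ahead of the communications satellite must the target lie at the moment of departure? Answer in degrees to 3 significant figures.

φ = 103°

From Kepler's third law T² = 4π²r³/μ at r = 61000 km, T = 41.6 hours = 41.6 × 3600 s = 1.4976×10^5 s: μ = 4π²r³/T² = 3.99538×10^5 km³/s².
The Hohmann ellipse has a_t = (r₁ + r₂)/2 = 34525 km.
The half-period of the transfer ellipse is t = π√(a_t³/μ) = 31880 s.
The target's mean motion on its circular orbit is ω₂ = √(μ/r₂³) = 4.196×10^-5 rad/s.
Angle swept by the target during transfer: ω₂·t = 1.3377 rad = 76.64°.
The communications satellite traverses 180° on the transfer ellipse, so the target must lead by 180° − 76.64° = 103°.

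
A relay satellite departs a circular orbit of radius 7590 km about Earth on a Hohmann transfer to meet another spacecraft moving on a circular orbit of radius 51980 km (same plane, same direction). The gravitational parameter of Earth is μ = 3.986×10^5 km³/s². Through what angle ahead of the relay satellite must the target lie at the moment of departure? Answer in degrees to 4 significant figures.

The Hohmann ellipse has a_t = (r₁ + r₂)/2 = 29785 km.
The half-period of the transfer ellipse is t = π√(a_t³/μ) = 25579 s.
Target angular speed ω₂ = √(μ/r₂³) = 5.3274×10^-5 rad/s.
Angle swept by the target during transfer: ω₂·t = 1.3627 rad = 78.08°.
Arrival is 180° from departure on the ellipse, so φ = 180° − 78.08° = 101.9°.

φ = 101.9°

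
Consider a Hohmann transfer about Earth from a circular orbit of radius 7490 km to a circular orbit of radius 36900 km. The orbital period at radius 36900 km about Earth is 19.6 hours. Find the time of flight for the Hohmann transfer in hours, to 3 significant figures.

t = 4.57 hours

From Kepler's third law T² = 4π²r³/μ at r = 36900 km, T = 19.6 hours = 19.6 × 3600 s = 70560 s: μ = 4π²r³/T² = 3.98402×10^5 km³/s².
Transfer-ellipse semi-major axis a_t = (r₁ + r₂)/2 = (7490 + 36900)/2 = 22195 km.
Half the transfer-orbit period gives t = π√(a_t³/μ) = 16460 s.
Converting: 16460 s ÷ 3600 s/hour = 4.57 hours.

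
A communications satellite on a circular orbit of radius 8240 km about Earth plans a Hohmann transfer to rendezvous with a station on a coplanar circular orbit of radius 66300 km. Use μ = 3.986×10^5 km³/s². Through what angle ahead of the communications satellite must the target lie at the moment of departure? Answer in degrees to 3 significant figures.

The Hohmann ellipse has a_t = (r₁ + r₂)/2 = 37270 km.
The half-period of the transfer ellipse is t = π√(a_t³/μ) = 35800 s.
Target angular speed ω₂ = √(μ/r₂³) = 3.698×10^-5 rad/s.
Angle swept by the target during transfer: ω₂·t = 1.324 rad = 75.86°.
Arrival is 180° from departure on the ellipse, so φ = 180° − 75.86° = 104°.

φ = 104°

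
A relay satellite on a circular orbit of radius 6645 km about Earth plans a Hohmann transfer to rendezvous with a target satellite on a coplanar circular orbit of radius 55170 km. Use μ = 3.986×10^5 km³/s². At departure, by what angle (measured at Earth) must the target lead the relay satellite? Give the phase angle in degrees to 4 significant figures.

The Hohmann ellipse has a_t = (r₁ + r₂)/2 = 30907.5 km.
Transfer time t = π√(a_t³/μ) = 27038 s.
The target's mean motion on its circular orbit is ω₂ = √(μ/r₂³) = 4.8721×10^-5 rad/s.
Angle swept by the target during transfer: ω₂·t = 1.3173 rad = 75.48°.
The relay satellite traverses 180° on the transfer ellipse, so the target must lead by 180° − 75.48° = 104.5°.

φ = 104.5°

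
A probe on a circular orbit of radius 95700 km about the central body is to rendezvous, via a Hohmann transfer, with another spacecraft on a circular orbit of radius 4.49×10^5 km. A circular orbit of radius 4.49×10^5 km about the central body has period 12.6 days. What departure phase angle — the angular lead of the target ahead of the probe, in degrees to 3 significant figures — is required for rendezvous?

φ = 95.0°

From Kepler's third law T² = 4π²r³/μ at r = 4.49×10^5 km, T = 12.6 days = 12.6 × 86400 s = 1.08864×10^6 s: μ = 4π²r³/T² = 3.01530×10^6 km³/s².
Semi-major axis of the transfer orbit: a_t = (95700 + 4.490×10^5)/2 = 2.7235×10^5 km.
Transfer time t = π√(a_t³/μ) = 2.571×10^5 s.
The target's mean motion on its circular orbit is ω₂ = √(μ/r₂³) = 5.772×10^-6 rad/s.
Angle swept by the target during transfer: ω₂·t = 1.484 rad = 85.03°.
Arrival is 180° from departure on the ellipse, so φ = 180° − 85.03° = 95.0°.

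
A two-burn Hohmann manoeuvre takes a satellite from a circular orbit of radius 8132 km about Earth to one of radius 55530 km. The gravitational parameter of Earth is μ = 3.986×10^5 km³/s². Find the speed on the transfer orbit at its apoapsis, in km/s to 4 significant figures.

v = 1.354 km/s

Semi-major axis of the transfer orbit: a_t = (8132 + 55530)/2 = 31831 km.
At apoapsis, r = 55530 km.
Vis-viva: v = √[μ(2/r − 1/a_t)] = √[3.986×10^5 × (2/55530 − 1/31831)] = 1.354 km/s.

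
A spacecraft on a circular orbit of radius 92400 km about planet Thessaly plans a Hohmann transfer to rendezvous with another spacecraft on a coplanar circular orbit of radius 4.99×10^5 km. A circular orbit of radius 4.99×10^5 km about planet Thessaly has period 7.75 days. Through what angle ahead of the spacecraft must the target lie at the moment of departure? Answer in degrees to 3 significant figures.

φ = 97.9°

From Kepler's third law T² = 4π²r³/μ at r = 4.99×10^5 km, T = 7.75 days = 7.75 × 86400 s = 6.696×10^5 s: μ = 4π²r³/T² = 1.09403×10^7 km³/s².
Semi-major axis of the transfer orbit: a_t = (92400 + 4.990×10^5)/2 = 2.957×10^5 km.
Transfer time t = π√(a_t³/μ) = 1.5273×10^5 s.
The target's mean motion on its circular orbit is ω₂ = √(μ/r₂³) = 9.3835×10^-6 rad/s.
Angle swept by the target during transfer: ω₂·t = 1.4331 rad = 82.11°.
Arrival is 180° from departure on the ellipse, so φ = 180° − 82.11° = 97.9°.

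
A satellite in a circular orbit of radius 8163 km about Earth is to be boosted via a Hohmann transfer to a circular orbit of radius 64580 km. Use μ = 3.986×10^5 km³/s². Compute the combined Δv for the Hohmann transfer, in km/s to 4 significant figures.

Semi-major axis of the transfer orbit: a_t = (8163 + 64580)/2 = 36371.5 km.
Circular speed at r₁: v₁ = √(μ/r₁) = √(3.986×10^5/8163) = 6.98785 km/s.
Transfer-orbit speed at r₁ (vis-viva): v_p = √[μ(2/r₁ − 1/a_t)] = 9.31134 km/s.
First burn Δv₁ = |v_p − v₁| = 2.3235 km/s.
Circular speed at r₂: v₂ = √(μ/r₂) = 2.4844 km/s.
Transfer-orbit speed at r₂: v_a = √[μ(2/r₂ − 1/a_t)] = 1.1770 km/s.
Second burn Δv₂ = |v₂ − v_a| = 1.3074 km/s.
Δv = Δv₁ + Δv₂ = 2.3235 + 1.3074 = 3.631 km/s.

Δv = 3.631 km/s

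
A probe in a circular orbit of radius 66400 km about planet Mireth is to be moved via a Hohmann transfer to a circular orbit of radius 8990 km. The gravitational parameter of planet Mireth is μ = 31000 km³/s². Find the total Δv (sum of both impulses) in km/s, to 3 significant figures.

Δv = 0.957 km/s

Transfer-ellipse semi-major axis a_t = (r₁ + r₂)/2 = (66400 + 8990)/2 = 37695 km.
At r₁ the circular-orbit speed is v₁ = √(μ/r₁) = 0.6833 km/s.
Transfer-orbit speed at r₁ (vis-viva equation): v_a = √[μ(2/r₁ − 1/a_t)] = 0.3337 km/s.
First burn Δv₁ = |v_a − v₁| = 0.3496 km/s.
Circular speed at r₂: v₂ = √(μ/r₂) = 1.8570 km/s.
Transfer-orbit speed at r₂: v_p = √[μ(2/r₂ − 1/a_t)] = 2.4646 km/s.
Second burn Δv₂ = |v₂ − v_p| = 0.6076 km/s.
Total Δv = Δv₁ + Δv₂ = 0.9572 km/s.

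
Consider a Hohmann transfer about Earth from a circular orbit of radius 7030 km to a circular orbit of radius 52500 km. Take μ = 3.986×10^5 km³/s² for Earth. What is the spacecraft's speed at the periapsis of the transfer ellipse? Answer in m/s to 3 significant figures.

Transfer-ellipse semi-major axis a_t = (r₁ + r₂)/2 = (7030 + 52500)/2 = 29765 km.
The periapsis of the transfer ellipse is at r = 7030 km.
From the vis-viva equation, v = √[μ(2/r − 1/a_t)] = 10.00 km/s.

v = 10000 m/s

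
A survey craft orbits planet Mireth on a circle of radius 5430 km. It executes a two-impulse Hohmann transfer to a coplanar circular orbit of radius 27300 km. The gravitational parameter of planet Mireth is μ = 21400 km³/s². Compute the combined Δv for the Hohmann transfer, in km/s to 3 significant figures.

Δv = 0.954 km/s

Semi-major axis of the transfer orbit: a_t = (5430 + 27300)/2 = 16365 km.
Circular speed at r₁: v₁ = √(μ/r₁) = √(21400/5430) = 1.98521 km/s.
Transfer-orbit speed at r₁ (v² = μ(2/r − 1/a)): v_p = √[μ(2/r₁ − 1/a_t)] = 2.56407 km/s.
First burn Δv₁ = |v_p − v₁| = 0.57886 km/s.
At r₂, v₂ = √(μ/r₂) = 0.88537 km/s.
Transfer-orbit speed at r₂: v_a = √[μ(2/r₂ − 1/a_t)] = 0.51000 km/s.
Second burn Δv₂ = |v₂ − v_a| = 0.37537 km/s.
Total Δv = Δv₁ + Δv₂ = 0.9542 km/s.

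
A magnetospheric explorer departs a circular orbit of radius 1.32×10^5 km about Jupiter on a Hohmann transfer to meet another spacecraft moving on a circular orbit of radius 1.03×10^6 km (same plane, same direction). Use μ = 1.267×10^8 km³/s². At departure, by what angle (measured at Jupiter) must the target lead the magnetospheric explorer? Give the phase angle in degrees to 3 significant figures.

Transfer-ellipse semi-major axis a_t = (r₁ + r₂)/2 = (1.320×10^5 + 1.030×10^6)/2 = 5.810×10^5 km.
Transfer time t = π√(a_t³/μ) = 1.236×10^5 s.
The target's mean motion on its circular orbit is ω₂ = √(μ/r₂³) = 1.077×10^-5 rad/s.
Angle swept by the target during transfer: ω₂·t = 1.331 rad = 76.26°.
Arrival is 180° from departure on the ellipse, so φ = 180° − 76.26° = 104°.

φ = 104°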